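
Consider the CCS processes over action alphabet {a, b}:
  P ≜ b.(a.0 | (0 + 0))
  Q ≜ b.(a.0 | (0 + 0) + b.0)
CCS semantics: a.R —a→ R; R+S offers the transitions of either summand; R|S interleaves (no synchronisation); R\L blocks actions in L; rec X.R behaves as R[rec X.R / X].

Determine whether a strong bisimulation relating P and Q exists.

NO

Reachable graph of P (3 states):
  u0 = b.(a.0 | (0 + 0)) has moves =b=> u1
  u1 = a.0 | (0 + 0) has moves =a=> u2
  u2 = 0 | (0 + 0) has moves (no moves)
Reachable graph of Q (4 states):
  v0 = b.(a.0 | (0 + 0) + b.0) has moves =b=> v1
  v1 = a.0 | (0 + 0) + b.0 has moves =a=> v2, =b=> v3
  v2 = 0 | (0 + 0) has moves (no moves)
  v3 = 0 has moves (no moves)
Bisimilarity quotient blocks:
  B0 = {u0}
  B1 = {u1}
  B2 = {u2, v2, v3}
  B3 = {v0}
  B4 = {v1}
u0 ∈ B0, v0 ∈ B3 → different blocks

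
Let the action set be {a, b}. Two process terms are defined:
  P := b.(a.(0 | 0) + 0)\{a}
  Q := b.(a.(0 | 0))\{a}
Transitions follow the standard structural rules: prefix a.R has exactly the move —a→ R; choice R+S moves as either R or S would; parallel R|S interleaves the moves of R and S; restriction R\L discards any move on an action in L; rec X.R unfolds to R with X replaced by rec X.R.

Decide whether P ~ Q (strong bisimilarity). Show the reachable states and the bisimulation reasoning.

LTS(P): 2 reachable states
  m0 = b.(a.(0 | 0) + 0)\{a} | —b→ m1
  m1 = (a.(0 | 0) + 0)\{a} | (no moves)
LTS(Q): 2 reachable states
  n0 = b.(a.(0 | 0))\{a} | —b→ n1
  n1 = (a.(0 | 0))\{a} | (no moves)
Partition-refinement fixed point:
  B0 = {m0, n0}
  B1 = {m1, n1}
m0 ∈ B0, n0 ∈ B0 → same block

bisimilar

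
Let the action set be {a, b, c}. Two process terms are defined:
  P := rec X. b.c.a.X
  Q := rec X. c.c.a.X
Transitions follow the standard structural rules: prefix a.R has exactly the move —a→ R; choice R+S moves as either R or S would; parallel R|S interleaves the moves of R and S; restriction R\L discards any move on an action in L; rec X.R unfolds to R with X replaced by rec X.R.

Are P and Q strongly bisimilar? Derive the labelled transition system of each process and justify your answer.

NO

LTS(P): 3 reachable states
  m0 = rec X. b.c.a.X → =b=> m1
  m1 = c.a.(rec X. b.c.a.X) → =c=> m2
  m2 = a.(rec X. b.c.a.X) → =a=> m0
LTS(Q): 3 reachable states
  n0 = rec X. c.c.a.X → =c=> n1
  n1 = c.a.(rec X. c.c.a.X) → =c=> n2
  n2 = a.(rec X. c.c.a.X) → =a=> n0
Partition-refinement fixed point:
  B0 = {m0}
  B1 = {m1}
  B2 = {m2}
  B3 = {n0}
  B4 = {n1}
  B5 = {n2}
m0 ∈ B0, n0 ∈ B3 → different blocks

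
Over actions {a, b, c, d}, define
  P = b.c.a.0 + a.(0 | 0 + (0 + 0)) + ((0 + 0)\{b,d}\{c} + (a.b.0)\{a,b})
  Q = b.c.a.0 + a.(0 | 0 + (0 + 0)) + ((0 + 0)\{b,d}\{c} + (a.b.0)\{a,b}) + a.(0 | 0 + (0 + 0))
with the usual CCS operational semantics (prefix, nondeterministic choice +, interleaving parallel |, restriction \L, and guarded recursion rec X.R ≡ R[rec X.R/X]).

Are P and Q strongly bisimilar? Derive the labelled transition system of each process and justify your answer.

P ~ Q

P's transition system — 5 states:
  m0 = b.c.a.0 + a.(0 | 0 + (0 + 0)) + ((0 + 0)\{b,d}\{c} + (a.b.0)\{a,b}) | -a-> m1, -b-> m2
  m1 = 0 | 0 + (0 + 0) | deadlocked
  m2 = c.a.0 | -c-> m3
  m3 = a.0 | -a-> m4
  m4 = 0 | deadlocked
Q's transition system — 5 states:
  n0 = b.c.a.0 + a.(0 | 0 + (0 + 0)) + ((0 + 0)\{b,d}\{c} + (a.b.0)\{a,b}) + a.(0 | 0 + (0 + 0)) | -a-> n1, -b-> n2
  n1 = 0 | 0 + (0 + 0) | deadlocked
  n2 = c.a.0 | -c-> n3
  n3 = a.0 | -a-> n4
  n4 = 0 | deadlocked
Partition-refinement fixed point:
  B0 = {m0, n0}
  B1 = {m2, n2}
  B2 = {m3, n3}
  B3 = {m1, m4, n1, n4}
m0 ∈ B0, n0 ∈ B0 → same block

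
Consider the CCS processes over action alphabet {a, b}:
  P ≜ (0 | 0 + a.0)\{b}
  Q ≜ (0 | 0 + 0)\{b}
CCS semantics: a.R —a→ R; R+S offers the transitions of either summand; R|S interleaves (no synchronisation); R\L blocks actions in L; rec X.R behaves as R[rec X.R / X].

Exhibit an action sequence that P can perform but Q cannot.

LTS(P): 2 reachable states
  s0 = (0 | 0 + a.0)\{b} → --a--▸ s1
  s1 = 0\{b} → (no moves)
LTS(Q): 1 reachable states
  t0 = (0 | 0 + 0)\{b} → (no moves)
Executing a from P (initial set {s0}):
  step 1 (a): {s1}
  P completes σ.
Executing a from Q (initial set {t0}):
  step 1 (a): ∅  — Q cannot continue

a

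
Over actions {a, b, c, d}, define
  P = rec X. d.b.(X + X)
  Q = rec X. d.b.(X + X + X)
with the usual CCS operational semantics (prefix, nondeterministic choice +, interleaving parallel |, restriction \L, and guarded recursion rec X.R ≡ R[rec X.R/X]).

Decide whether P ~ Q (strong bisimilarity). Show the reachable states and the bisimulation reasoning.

P's transition system — 3 states:
  p0 = rec X. d.b.(X + X) | -d-> p1
  p1 = b.((rec X. d.b.(X + X)) + (rec X. d.b.(X + X))) | -b-> p2
  p2 = (rec X. d.b.(X + X)) + (rec X. d.b.(X + X)) | -d-> p1
Q's transition system — 3 states:
  q0 = rec X. d.b.(X + X + X) | -d-> q1
  q1 = b.((rec X. d.b.(X + X + X)) + (rec X. d.b.(X + X + X)) + (rec X. d.b.(X + X + X))) | -b-> q2
  q2 = (rec X. d.b.(X + X + X)) + (rec X. d.b.(X + X + X)) + (rec X. d.b.(X + X + X)) | -d-> q1
Partition-refinement fixed point:
  B0 = {p0, p2, q0, q2}
  B1 = {p1, q1}
p0 ∈ B0, q0 ∈ B0 → same block

YES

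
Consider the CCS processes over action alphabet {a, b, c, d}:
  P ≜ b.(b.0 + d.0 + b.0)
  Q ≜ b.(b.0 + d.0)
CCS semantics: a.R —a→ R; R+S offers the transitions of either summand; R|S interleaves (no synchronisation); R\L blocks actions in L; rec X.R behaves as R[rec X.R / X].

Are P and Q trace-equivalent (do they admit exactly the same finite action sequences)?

P's transition system — 3 states:
  m0 = b.(b.0 + d.0 + b.0) | -b-> m1
  m1 = b.0 + d.0 + b.0 | -b-> m2, -d-> m2
  m2 = 0 | ∅
Q's transition system — 3 states:
  n0 = b.(b.0 + d.0) | -b-> n1
  n1 = b.0 + d.0 | -b-> n2, -d-> n2
  n2 = 0 | ∅
Partition-refinement fixed point:
  B0 = {m0, n0}
  B1 = {m1, n1}
  B2 = {m2, n2}
m0 ∈ B0, n0 ∈ B0 → same block
Bisimilar ⇒ trace-equivalent.

YES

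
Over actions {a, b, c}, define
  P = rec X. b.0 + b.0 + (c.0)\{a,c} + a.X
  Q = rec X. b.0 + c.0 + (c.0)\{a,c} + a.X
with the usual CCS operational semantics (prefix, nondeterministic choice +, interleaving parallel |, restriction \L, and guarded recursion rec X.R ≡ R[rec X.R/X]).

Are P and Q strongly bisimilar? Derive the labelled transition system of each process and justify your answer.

not bisimilar

P's transition system — 2 states:
  u0 = rec X. b.0 + b.0 + (c.0)\{a,c} + a.X | --a--▸ u0, --b--▸ u1
  u1 = 0 | stopped
Q's transition system — 2 states:
  v0 = rec X. b.0 + c.0 + (c.0)\{a,c} + a.X | --a--▸ v0, --b--▸ v1, --c--▸ v1
  v1 = 0 | stopped
Coarsest stable partition (strong bisimilarity classes):
  B0 = {u0}
  B1 = {u1, v1}
  B2 = {v0}
u0 ∈ B0, v0 ∈ B2 → different blocks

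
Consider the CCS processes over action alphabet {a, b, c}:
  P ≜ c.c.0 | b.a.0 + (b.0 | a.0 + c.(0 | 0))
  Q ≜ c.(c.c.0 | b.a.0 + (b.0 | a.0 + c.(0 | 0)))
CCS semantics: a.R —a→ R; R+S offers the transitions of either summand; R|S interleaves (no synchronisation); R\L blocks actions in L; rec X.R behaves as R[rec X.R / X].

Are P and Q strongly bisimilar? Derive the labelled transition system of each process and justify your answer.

P ≁ Q

Reachable graph of P (10 states):
  s0 = c.c.0 | b.a.0 + (b.0 | a.0 + c.(0 | 0)) has moves -a-> s1, -b-> s2, -b-> s3, -c-> s4, -c-> s5
  s1 = b.0 | 0 has moves -b-> s4
  s2 = 0 | a.0 has moves -a-> s4
  s3 = c.c.0 | a.0 has moves -a-> s6, -c-> s7
  s4 = 0 | 0 has moves stopped
  s5 = c.0 | b.a.0 has moves -b-> s7, -c-> s8
  s6 = c.c.0 | 0 has moves -c-> s9
  s7 = c.0 | a.0 has moves -a-> s9, -c-> s2
  s8 = 0 | b.a.0 has moves -b-> s2
  s9 = c.0 | 0 has moves -c-> s4
Reachable graph of Q (11 states):
  t0 = c.(c.c.0 | b.a.0 + (b.0 | a.0 + c.(0 | 0))) has moves -c-> t1
  t1 = c.c.0 | b.a.0 + (b.0 | a.0 + c.(0 | 0)) has moves -a-> t2, -b-> t3, -b-> t4, -c-> t5, -c-> t6
  t2 = b.0 | 0 has moves -b-> t5
  t3 = 0 | a.0 has moves -a-> t5
  t4 = c.c.0 | a.0 has moves -a-> t7, -c-> t8
  t5 = 0 | 0 has moves stopped
  t6 = c.0 | b.a.0 has moves -b-> t8, -c-> t9
  t7 = c.c.0 | 0 has moves -c-> t10
  t8 = c.0 | a.0 has moves -a-> t10, -c-> t3
  t9 = 0 | b.a.0 has moves -b-> t3
  t10 = c.0 | 0 has moves -c-> t5
Bisimilarity quotient blocks:
  B0 = {s0, t1}
  B1 = {s5, t6}
  B2 = {s7, t8}
  B3 = {s9, t10}
  B4 = {s4, t5}
  B5 = {s2, t3}
  B6 = {s8, t9}
  B7 = {s3, t4}
  B8 = {s6, t7}
  B9 = {s1, t2}
  B10 = {t0}
s0 ∈ B0, t0 ∈ B10 → different blocks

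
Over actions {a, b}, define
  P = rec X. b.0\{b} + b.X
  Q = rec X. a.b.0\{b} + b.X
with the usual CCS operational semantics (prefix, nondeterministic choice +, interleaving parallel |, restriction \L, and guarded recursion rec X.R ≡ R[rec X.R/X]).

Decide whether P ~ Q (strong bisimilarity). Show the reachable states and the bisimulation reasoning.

Reachable graph of P (2 states):
  m0 = rec X. b.0\{b} + b.X :: --b--▸ m0, --b--▸ m1
  m1 = 0\{b} :: deadlocked
Reachable graph of Q (3 states):
  n0 = rec X. a.b.0\{b} + b.X :: --a--▸ n1, --b--▸ n0
  n1 = b.0\{b} :: --b--▸ n2
  n2 = 0\{b} :: deadlocked
Partition-refinement fixed point:
  B0 = {m0}
  B1 = {m1, n2}
  B2 = {n0}
  B3 = {n1}
m0 ∈ B0, n0 ∈ B2 → different blocks

not bisimilar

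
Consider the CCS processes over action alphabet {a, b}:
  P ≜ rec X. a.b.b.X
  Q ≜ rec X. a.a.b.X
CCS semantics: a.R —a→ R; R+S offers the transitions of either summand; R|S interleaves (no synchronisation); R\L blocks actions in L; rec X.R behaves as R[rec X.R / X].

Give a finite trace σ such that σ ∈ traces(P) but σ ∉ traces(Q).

ab

LTS(P): 3 reachable states
  p0 = rec X. a.b.b.X :: ··a··> p1
  p1 = b.b.(rec X. a.b.b.X) :: ··b··> p2
  p2 = b.(rec X. a.b.b.X) :: ··b··> p0
LTS(Q): 3 reachable states
  q0 = rec X. a.a.b.X :: ··a··> q1
  q1 = a.b.(rec X. a.a.b.X) :: ··a··> q2
  q2 = b.(rec X. a.a.b.X) :: ··b··> q0
Executing ab from P (initial set {p0}):
  after a @ step 1: {p1}
  after b @ step 2: {p2}
  — P admits the full trace.
Executing ab from Q (initial set {q0}):
  after a @ step 1: {q1}
  after b @ step 2: no successor for Q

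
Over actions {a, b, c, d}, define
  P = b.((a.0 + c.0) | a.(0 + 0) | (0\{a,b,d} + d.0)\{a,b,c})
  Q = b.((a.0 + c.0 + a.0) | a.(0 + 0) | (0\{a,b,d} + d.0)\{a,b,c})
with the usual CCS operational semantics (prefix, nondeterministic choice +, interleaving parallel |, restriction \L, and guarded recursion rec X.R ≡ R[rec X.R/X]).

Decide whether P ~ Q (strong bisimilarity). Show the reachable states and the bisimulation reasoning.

YES

P's transition system — 9 states:
  m0 = b.((a.0 + c.0) | a.(0 + 0) | (0\{a,b,d} + d.0)\{a,b,c}) | —b→ m1
  m1 = (a.0 + c.0) | a.(0 + 0) | (0\{a,b,d} + d.0)\{a,b,c} | —a→ m2, —a→ m3, —c→ m3, —d→ m4
  m2 = (a.0 + c.0) | (0 + 0) | (0\{a,b,d} + d.0)\{a,b,c} | —a→ m5, —c→ m5, —d→ m6
  m3 = 0 | a.(0 + 0) | (0\{a,b,d} + d.0)\{a,b,c} | —a→ m5, —d→ m7
  m4 = (a.0 + c.0) | a.(0 + 0) | 0\{a,b,c} | —a→ m6, —a→ m7, —c→ m7
  m5 = 0 | (0 + 0) | (0\{a,b,d} + d.0)\{a,b,c} | —d→ m8
  m6 = (a.0 + c.0) | (0 + 0) | 0\{a,b,c} | —a→ m8, —c→ m8
  m7 = 0 | a.(0 + 0) | 0\{a,b,c} | —a→ m8
  m8 = 0 | (0 + 0) | 0\{a,b,c} | ∅
Q's transition system — 9 states:
  n0 = b.((a.0 + c.0 + a.0) | a.(0 + 0) | (0\{a,b,d} + d.0)\{a,b,c}) | —b→ n1
  n1 = (a.0 + c.0 + a.0) | a.(0 + 0) | (0\{a,b,d} + d.0)\{a,b,c} | —a→ n2, —a→ n3, —c→ n3, —d→ n4
  n2 = (a.0 + c.0 + a.0) | (0 + 0) | (0\{a,b,d} + d.0)\{a,b,c} | —a→ n5, —c→ n5, —d→ n6
  n3 = 0 | a.(0 + 0) | (0\{a,b,d} + d.0)\{a,b,c} | —a→ n5, —d→ n7
  n4 = (a.0 + c.0 + a.0) | a.(0 + 0) | 0\{a,b,c} | —a→ n6, —a→ n7, —c→ n7
  n5 = 0 | (0 + 0) | (0\{a,b,d} + d.0)\{a,b,c} | —d→ n8
  n6 = (a.0 + c.0 + a.0) | (0 + 0) | 0\{a,b,c} | —a→ n8, —c→ n8
  n7 = 0 | a.(0 + 0) | 0\{a,b,c} | —a→ n8
  n8 = 0 | (0 + 0) | 0\{a,b,c} | ∅
Bisimilarity quotient blocks:
  B0 = {m0, n0}
  B1 = {m1, n1}
  B2 = {m3, n3}
  B3 = {m7, n7}
  B4 = {m8, n8}
  B5 = {m5, n5}
  B6 = {m4, n4}
  B7 = {m6, n6}
  B8 = {m2, n2}
m0 ∈ B0, n0 ∈ B0 → same block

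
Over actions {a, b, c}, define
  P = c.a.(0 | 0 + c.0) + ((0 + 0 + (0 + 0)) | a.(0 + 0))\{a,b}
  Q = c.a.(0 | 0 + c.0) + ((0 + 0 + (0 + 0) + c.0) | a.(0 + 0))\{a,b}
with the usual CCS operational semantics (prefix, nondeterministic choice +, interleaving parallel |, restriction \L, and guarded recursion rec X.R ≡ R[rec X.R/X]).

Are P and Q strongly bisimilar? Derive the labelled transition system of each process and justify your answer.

P's transition system — 4 states:
  u0 = c.a.(0 | 0 + c.0) + ((0 + 0 + (0 + 0)) | a.(0 + 0))\{a,b} ⊢ ··c··> u1
  u1 = a.(0 | 0 + c.0) ⊢ ··a··> u2
  u2 = 0 | 0 + c.0 ⊢ ··c··> u3
  u3 = 0 ⊢ deadlocked
Q's transition system — 5 states:
  v0 = c.a.(0 | 0 + c.0) + ((0 + 0 + (0 + 0) + c.0) | a.(0 + 0))\{a,b} ⊢ ··c··> v1, ··c··> v2
  v1 = (0 | a.(0 + 0))\{a,b} ⊢ deadlocked
  v2 = a.(0 | 0 + c.0) ⊢ ··a··> v3
  v3 = 0 | 0 + c.0 ⊢ ··c··> v4
  v4 = 0 ⊢ deadlocked
Coarsest stable partition (strong bisimilarity classes):
  B0 = {u0}
  B1 = {u1, v2}
  B2 = {u2, v3}
  B3 = {u3, v1, v4}
  B4 = {v0}
u0 ∈ B0, v0 ∈ B4 → different blocks

P ≁ Q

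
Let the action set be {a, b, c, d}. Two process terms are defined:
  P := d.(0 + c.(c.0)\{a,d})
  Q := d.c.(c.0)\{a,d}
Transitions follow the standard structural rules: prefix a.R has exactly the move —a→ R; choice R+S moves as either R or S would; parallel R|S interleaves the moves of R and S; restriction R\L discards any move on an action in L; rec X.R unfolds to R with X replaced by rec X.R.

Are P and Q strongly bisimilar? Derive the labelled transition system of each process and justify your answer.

P ~ Q

Reachable graph of P (4 states):
  s0 = d.(0 + c.(c.0)\{a,d}) has moves —d→ s1
  s1 = 0 + c.(c.0)\{a,d} has moves —c→ s2
  s2 = (c.0)\{a,d} has moves —c→ s3
  s3 = 0\{a,d} has moves stopped
Reachable graph of Q (4 states):
  t0 = d.c.(c.0)\{a,d} has moves —d→ t1
  t1 = c.(c.0)\{a,d} has moves —c→ t2
  t2 = (c.0)\{a,d} has moves —c→ t3
  t3 = 0\{a,d} has moves stopped
Bisimilarity quotient blocks:
  B0 = {s0, t0}
  B1 = {s1, t1}
  B2 = {s2, t2}
  B3 = {s3, t3}
s0 ∈ B0, t0 ∈ B0 → same block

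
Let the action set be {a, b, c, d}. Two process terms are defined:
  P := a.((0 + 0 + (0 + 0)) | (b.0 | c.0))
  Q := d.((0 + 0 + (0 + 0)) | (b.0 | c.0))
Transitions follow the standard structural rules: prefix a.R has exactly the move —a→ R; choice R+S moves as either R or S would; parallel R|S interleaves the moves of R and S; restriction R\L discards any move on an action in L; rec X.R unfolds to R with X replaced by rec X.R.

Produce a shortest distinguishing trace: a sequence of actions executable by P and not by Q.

P's transition system — 5 states:
  p0 = a.((0 + 0 + (0 + 0)) | (b.0 | c.0)) | -a-> p1
  p1 = (0 + 0 + (0 + 0)) | (b.0 | c.0) | -b-> p2, -c-> p3
  p2 = (0 + 0 + (0 + 0)) | (0 | c.0) | -c-> p4
  p3 = (0 + 0 + (0 + 0)) | (b.0 | 0) | -b-> p4
  p4 = (0 + 0 + (0 + 0)) | (0 | 0) | (no moves)
Q's transition system — 5 states:
  q0 = d.((0 + 0 + (0 + 0)) | (b.0 | c.0)) | -d-> q1
  q1 = (0 + 0 + (0 + 0)) | (b.0 | c.0) | -b-> q2, -c-> q3
  q2 = (0 + 0 + (0 + 0)) | (0 | c.0) | -c-> q4
  q3 = (0 + 0 + (0 + 0)) | (b.0 | 0) | -b-> q4
  q4 = (0 + 0 + (0 + 0)) | (0 | 0) | (no moves)
Executing a from P (initial set {p0}):
  step 1 (a): {p1}
  P completes σ.
Executing a from Q (initial set {q0}):
  step 1 (a): ∅ (Q stuck)

a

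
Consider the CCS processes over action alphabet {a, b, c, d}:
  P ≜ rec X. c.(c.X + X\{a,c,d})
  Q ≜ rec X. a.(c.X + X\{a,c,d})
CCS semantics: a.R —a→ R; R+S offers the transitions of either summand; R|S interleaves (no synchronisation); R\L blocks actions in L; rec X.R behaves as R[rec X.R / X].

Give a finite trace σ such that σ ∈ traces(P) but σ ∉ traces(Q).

c

LTS(P): 2 reachable states
  s0 = rec X. c.(c.X + X\{a,c,d}) has moves ··c··> s1
  s1 = c.(rec X. c.(c.X + X\{a,c,d})) + (rec X. c.(c.X + X\{a,c,d}))\{a,c,d} has moves ··c··> s0
LTS(Q): 2 reachable states
  t0 = rec X. a.(c.X + X\{a,c,d}) has moves ··a··> t1
  t1 = c.(rec X. a.(c.X + X\{a,c,d})) + (rec X. a.(c.X + X\{a,c,d}))\{a,c,d} has moves ··c··> t0
Run σ = ⟨c⟩ on P: start {s0}
  after c @ step 1: {s1}
  — P admits the full trace.
Run σ = ⟨c⟩ on Q: start {t0}
  after c @ step 1: no successor for Q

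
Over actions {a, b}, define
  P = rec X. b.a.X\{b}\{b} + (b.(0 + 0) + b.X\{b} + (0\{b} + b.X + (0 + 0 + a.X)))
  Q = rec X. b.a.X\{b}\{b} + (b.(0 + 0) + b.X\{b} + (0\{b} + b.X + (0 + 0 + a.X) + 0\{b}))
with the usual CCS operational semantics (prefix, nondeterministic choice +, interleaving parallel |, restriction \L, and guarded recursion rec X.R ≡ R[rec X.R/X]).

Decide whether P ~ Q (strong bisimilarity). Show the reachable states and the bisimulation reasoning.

YES

Reachable graph of P (5 states):
  u0 = rec X. b.a.X\{b}\{b} + (b.(0 + 0) + b.X\{b} + (0\{b} + b.X + (0 + 0 + a.X))) :: ··a··> u0, ··b··> u0, ··b··> u1, ··b··> u2, ··b··> u3
  u1 = (rec X. b.a.X\{b}\{b} + (b.(0 + 0) + b.X\{b} + (0\{b} + b.X + (0 + 0 + a.X))))\{b} :: ··a··> u1
  u2 = 0 + 0 :: ∅
  u3 = a.(rec X. b.a.X\{b}\{b} + (b.(0 + 0) + b.X\{b} + (0\{b} + b.X + (0 + 0 + a.X))))\{b}\{b} :: ··a··> u4
  u4 = (rec X. b.a.X\{b}\{b} + (b.(0 + 0) + b.X\{b} + (0\{b} + b.X + (0 + 0 + a.X))))\{b}\{b} :: ··a··> u4
Reachable graph of Q (5 states):
  v0 = rec X. b.a.X\{b}\{b} + (b.(0 + 0) + b.X\{b} + (0\{b} + b.X + (0 + 0 + a.X) + 0\{b})) :: ··a··> v0, ··b··> v0, ··b··> v1, ··b··> v2, ··b··> v3
  v1 = (rec X. b.a.X\{b}\{b} + (b.(0 + 0) + b.X\{b} + (0\{b} + b.X + (0 + 0 + a.X) + 0\{b})))\{b} :: ··a··> v1
  v2 = 0 + 0 :: ∅
  v3 = a.(rec X. b.a.X\{b}\{b} + (b.(0 + 0) + b.X\{b} + (0\{b} + b.X + (0 + 0 + a.X) + 0\{b})))\{b}\{b} :: ··a··> v4
  v4 = (rec X. b.a.X\{b}\{b} + (b.(0 + 0) + b.X\{b} + (0\{b} + b.X + (0 + 0 + a.X) + 0\{b})))\{b}\{b} :: ··a··> v4
Bisimilarity quotient blocks:
  B0 = {u0, v0}
  B1 = {u1, u3, u4, v1, v3, v4}
  B2 = {u2, v2}
u0 ∈ B0, v0 ∈ B0 → same block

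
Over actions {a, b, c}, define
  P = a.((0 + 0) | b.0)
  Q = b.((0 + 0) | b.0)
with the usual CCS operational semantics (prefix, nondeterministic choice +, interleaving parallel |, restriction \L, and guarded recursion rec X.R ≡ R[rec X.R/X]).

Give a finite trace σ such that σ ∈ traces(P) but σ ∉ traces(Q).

LTS(P): 3 reachable states
  p0 = a.((0 + 0) | b.0) → —a→ p1
  p1 = (0 + 0) | b.0 → —b→ p2
  p2 = (0 + 0) | 0 → ∅
LTS(Q): 3 reachable states
  q0 = b.((0 + 0) | b.0) → —b→ q1
  q1 = (0 + 0) | b.0 → —b→ q2
  q2 = (0 + 0) | 0 → ∅
Trace ⟨a⟩ through P, begin at {p0}:
  step 1 (a): {p1}
  — P admits the full trace.
Trace ⟨a⟩ through Q, begin at {q0}:
  step 1 (a): ∅ (Q stuck)

a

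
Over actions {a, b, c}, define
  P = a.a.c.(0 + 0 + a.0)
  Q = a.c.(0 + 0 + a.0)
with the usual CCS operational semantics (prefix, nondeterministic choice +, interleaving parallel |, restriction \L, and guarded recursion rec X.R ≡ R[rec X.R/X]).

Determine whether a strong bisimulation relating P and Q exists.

NO

P's transition system — 5 states:
  u0 = a.a.c.(0 + 0 + a.0) ⊢ ··a··> u1
  u1 = a.c.(0 + 0 + a.0) ⊢ ··a··> u2
  u2 = c.(0 + 0 + a.0) ⊢ ··c··> u3
  u3 = 0 + 0 + a.0 ⊢ ··a··> u4
  u4 = 0 ⊢ deadlocked
Q's transition system — 4 states:
  v0 = a.c.(0 + 0 + a.0) ⊢ ··a··> v1
  v1 = c.(0 + 0 + a.0) ⊢ ··c··> v2
  v2 = 0 + 0 + a.0 ⊢ ··a··> v3
  v3 = 0 ⊢ deadlocked
Partition-refinement fixed point:
  B0 = {u0}
  B1 = {u1, v0}
  B2 = {u2, v1}
  B3 = {u3, v2}
  B4 = {u4, v3}
u0 ∈ B0, v0 ∈ B1 → different blocks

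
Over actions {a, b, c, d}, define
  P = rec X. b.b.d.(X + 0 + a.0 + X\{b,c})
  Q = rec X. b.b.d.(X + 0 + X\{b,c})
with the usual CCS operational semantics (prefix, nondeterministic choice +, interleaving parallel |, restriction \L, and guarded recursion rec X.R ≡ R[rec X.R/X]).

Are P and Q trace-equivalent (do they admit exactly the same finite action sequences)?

LTS(P): 5 reachable states
  u0 = rec X. b.b.d.(X + 0 + a.0 + X\{b,c}) → —b→ u1
  u1 = b.d.((rec X. b.b.d.(X + 0 + a.0 + X\{b,c})) + 0 + a.0 + (rec X. b.b.d.(X + 0 + a.0 + X\{b,c}))\{b,c}) → —b→ u2
  u2 = d.((rec X. b.b.d.(X + 0 + a.0 + X\{b,c})) + 0 + a.0 + (rec X. b.b.d.(X + 0 + a.0 + X\{b,c}))\{b,c}) → —d→ u3
  u3 = (rec X. b.b.d.(X + 0 + a.0 + X\{b,c})) + 0 + a.0 + (rec X. b.b.d.(X + 0 + a.0 + X\{b,c}))\{b,c} → —a→ u4, —b→ u1
  u4 = 0 → deadlocked
LTS(Q): 4 reachable states
  v0 = rec X. b.b.d.(X + 0 + X\{b,c}) → —b→ v1
  v1 = b.d.((rec X. b.b.d.(X + 0 + X\{b,c})) + 0 + (rec X. b.b.d.(X + 0 + X\{b,c}))\{b,c}) → —b→ v2
  v2 = d.((rec X. b.b.d.(X + 0 + X\{b,c})) + 0 + (rec X. b.b.d.(X + 0 + X\{b,c}))\{b,c}) → —d→ v3
  v3 = (rec X. b.b.d.(X + 0 + X\{b,c})) + 0 + (rec X. b.b.d.(X + 0 + X\{b,c}))\{b,c} → —b→ v1
Trace ⟨bbda⟩ through P, begin at {u0}:
  after b @ step 1: {u1}
  after b @ step 2: {u2}
  after d @ step 3: {u3}
  after a @ step 4: {u4}
  P completes σ.
Trace ⟨bbda⟩ through Q, begin at {v0}:
  after b @ step 1: {v1}
  after b @ step 2: {v2}
  after d @ step 3: {v3}
  after a @ step 4: ∅  — Q cannot continue

trace-distinct — witness ⟨bbda⟩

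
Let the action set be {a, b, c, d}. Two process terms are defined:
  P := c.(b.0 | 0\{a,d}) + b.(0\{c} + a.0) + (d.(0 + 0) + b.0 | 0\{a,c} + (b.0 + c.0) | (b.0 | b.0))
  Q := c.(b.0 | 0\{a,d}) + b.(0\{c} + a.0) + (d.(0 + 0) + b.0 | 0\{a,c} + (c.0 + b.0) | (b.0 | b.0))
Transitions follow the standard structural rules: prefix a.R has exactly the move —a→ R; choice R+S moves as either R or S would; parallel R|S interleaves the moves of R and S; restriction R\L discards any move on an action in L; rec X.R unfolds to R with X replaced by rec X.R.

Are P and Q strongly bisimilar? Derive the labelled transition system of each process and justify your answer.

YES

P's transition system — 14 states:
  u0 = c.(b.0 | 0\{a,d}) + b.(0\{c} + a.0) + (d.(0 + 0) + b.0 | 0\{a,c} + (b.0 + c.0) | (b.0 | b.0)) ⊢ —b→ u1, —b→ u2, —b→ u3, —b→ u4, —b→ u5, —c→ u3, —c→ u6, —d→ u7
  u1 = (b.0 + c.0) | (0 | b.0) ⊢ —b→ u8, —b→ u9, —c→ u9
  u2 = (b.0 + c.0) | (b.0 | 0) ⊢ —b→ u10, —b→ u8, —c→ u10
  u3 = 0 | (b.0 | b.0) ⊢ —b→ u10, —b→ u9
  u4 = 0 | 0\{a,c} ⊢ ·
  u5 = 0\{c} + a.0 ⊢ —a→ u11
  u6 = b.0 | 0\{a,d} ⊢ —b→ u12
  u7 = 0 + 0 ⊢ ·
  u8 = (b.0 + c.0) | (0 | 0) ⊢ —b→ u13, —c→ u13
  u9 = 0 | (0 | b.0) ⊢ —b→ u13
  u10 = 0 | (b.0 | 0) ⊢ —b→ u13
  u11 = 0 ⊢ ·
  u12 = 0 | 0\{a,d} ⊢ ·
  u13 = 0 | (0 | 0) ⊢ ·
Q's transition system — 14 states:
  v0 = c.(b.0 | 0\{a,d}) + b.(0\{c} + a.0) + (d.(0 + 0) + b.0 | 0\{a,c} + (c.0 + b.0) | (b.0 | b.0)) ⊢ —b→ v1, —b→ v2, —b→ v3, —b→ v4, —b→ v5, —c→ v3, —c→ v6, —d→ v7
  v1 = (c.0 + b.0) | (0 | b.0) ⊢ —b→ v8, —b→ v9, —c→ v9
  v2 = (c.0 + b.0) | (b.0 | 0) ⊢ —b→ v10, —b→ v8, —c→ v10
  v3 = 0 | (b.0 | b.0) ⊢ —b→ v10, —b→ v9
  v4 = 0 | 0\{a,c} ⊢ ·
  v5 = 0\{c} + a.0 ⊢ —a→ v11
  v6 = b.0 | 0\{a,d} ⊢ —b→ v12
  v7 = 0 + 0 ⊢ ·
  v8 = (c.0 + b.0) | (0 | 0) ⊢ —b→ v13, —c→ v13
  v9 = 0 | (0 | b.0) ⊢ —b→ v13
  v10 = 0 | (b.0 | 0) ⊢ —b→ v13
  v11 = 0 ⊢ ·
  v12 = 0 | 0\{a,d} ⊢ ·
  v13 = 0 | (0 | 0) ⊢ ·
Partition-refinement fixed point:
  B0 = {u0, v0}
  B1 = {u11, u12, u13, u4, u7, v11, v12, v13, v4, v7}
  B2 = {u1, u2, v1, v2}
  B3 = {u10, u6, u9, v10, v6, v9}
  B4 = {u8, v8}
  B5 = {u5, v5}
  B6 = {u3, v3}
u0 ∈ B0, v0 ∈ B0 → same block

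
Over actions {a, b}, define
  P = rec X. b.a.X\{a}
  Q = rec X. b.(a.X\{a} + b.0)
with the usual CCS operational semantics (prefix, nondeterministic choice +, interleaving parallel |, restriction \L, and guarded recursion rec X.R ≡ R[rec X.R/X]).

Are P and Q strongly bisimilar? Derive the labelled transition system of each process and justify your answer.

P's transition system — 4 states:
  u0 = rec X. b.a.X\{a} ⊢ -b-> u1
  u1 = a.(rec X. b.a.X\{a})\{a} ⊢ -a-> u2
  u2 = (rec X. b.a.X\{a})\{a} ⊢ -b-> u3
  u3 = (a.(rec X. b.a.X\{a})\{a})\{a} ⊢ ·
Q's transition system — 6 states:
  v0 = rec X. b.(a.X\{a} + b.0) ⊢ -b-> v1
  v1 = a.(rec X. b.(a.X\{a} + b.0))\{a} + b.0 ⊢ -a-> v2, -b-> v3
  v2 = (rec X. b.(a.X\{a} + b.0))\{a} ⊢ -b-> v4
  v3 = 0 ⊢ ·
  v4 = (a.(rec X. b.(a.X\{a} + b.0))\{a} + b.0)\{a} ⊢ -b-> v5
  v5 = 0\{a} ⊢ ·
Partition-refinement fixed point:
  B0 = {u0}
  B1 = {u1}
  B2 = {u2, v4}
  B3 = {u3, v3, v5}
  B4 = {v0}
  B5 = {v1}
  B6 = {v2}
u0 ∈ B0, v0 ∈ B4 → different blocks

NO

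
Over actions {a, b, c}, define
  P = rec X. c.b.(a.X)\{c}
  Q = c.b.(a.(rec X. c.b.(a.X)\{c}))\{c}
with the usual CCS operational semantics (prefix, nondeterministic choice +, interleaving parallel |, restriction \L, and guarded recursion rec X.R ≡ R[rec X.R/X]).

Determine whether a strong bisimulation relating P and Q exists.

bisimilar

LTS(P): 4 reachable states
  u0 = rec X. c.b.(a.X)\{c} | --c--▸ u1
  u1 = b.(a.(rec X. c.b.(a.X)\{c}))\{c} | --b--▸ u2
  u2 = (a.(rec X. c.b.(a.X)\{c}))\{c} | --a--▸ u3
  u3 = (rec X. c.b.(a.X)\{c})\{c} | deadlocked
LTS(Q): 4 reachable states
  v0 = c.b.(a.(rec X. c.b.(a.X)\{c}))\{c} | --c--▸ v1
  v1 = b.(a.(rec X. c.b.(a.X)\{c}))\{c} | --b--▸ v2
  v2 = (a.(rec X. c.b.(a.X)\{c}))\{c} | --a--▸ v3
  v3 = (rec X. c.b.(a.X)\{c})\{c} | deadlocked
Coarsest stable partition (strong bisimilarity classes):
  B0 = {u0, v0}
  B1 = {u1, v1}
  B2 = {u2, v2}
  B3 = {u3, v3}
u0 ∈ B0, v0 ∈ B0 → same block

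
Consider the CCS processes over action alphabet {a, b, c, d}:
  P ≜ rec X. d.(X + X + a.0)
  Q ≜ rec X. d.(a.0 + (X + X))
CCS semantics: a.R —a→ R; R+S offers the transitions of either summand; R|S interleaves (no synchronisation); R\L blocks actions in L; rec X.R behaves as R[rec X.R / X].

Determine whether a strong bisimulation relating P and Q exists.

P ~ Q

Reachable graph of P (3 states):
  m0 = rec X. d.(X + X + a.0) has moves --d--▸ m1
  m1 = (rec X. d.(X + X + a.0)) + (rec X. d.(X + X + a.0)) + a.0 has moves --a--▸ m2, --d--▸ m1
  m2 = 0 has moves ∅
Reachable graph of Q (3 states):
  n0 = rec X. d.(a.0 + (X + X)) has moves --d--▸ n1
  n1 = a.0 + ((rec X. d.(a.0 + (X + X))) + (rec X. d.(a.0 + (X + X)))) has moves --a--▸ n2, --d--▸ n1
  n2 = 0 has moves ∅
Partition-refinement fixed point:
  B0 = {m0, n0}
  B1 = {m1, n1}
  B2 = {m2, n2}
m0 ∈ B0, n0 ∈ B0 → same block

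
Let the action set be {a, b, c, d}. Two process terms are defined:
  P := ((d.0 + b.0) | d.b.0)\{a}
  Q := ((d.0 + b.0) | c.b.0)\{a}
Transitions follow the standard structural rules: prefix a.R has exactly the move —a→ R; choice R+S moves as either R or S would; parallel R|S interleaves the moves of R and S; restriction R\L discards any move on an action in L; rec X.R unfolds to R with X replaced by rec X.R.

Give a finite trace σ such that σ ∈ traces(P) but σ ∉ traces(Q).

LTS(P): 6 reachable states
  p0 = ((d.0 + b.0) | d.b.0)\{a} has moves --b--▸ p1, --d--▸ p1, --d--▸ p2
  p1 = (0 | d.b.0)\{a} has moves --d--▸ p3
  p2 = ((d.0 + b.0) | b.0)\{a} has moves --b--▸ p3, --b--▸ p4, --d--▸ p3
  p3 = (0 | b.0)\{a} has moves --b--▸ p5
  p4 = ((d.0 + b.0) | 0)\{a} has moves --b--▸ p5, --d--▸ p5
  p5 = (0 | 0)\{a} has moves deadlocked
LTS(Q): 6 reachable states
  q0 = ((d.0 + b.0) | c.b.0)\{a} has moves --b--▸ q1, --c--▸ q2, --d--▸ q1
  q1 = (0 | c.b.0)\{a} has moves --c--▸ q3
  q2 = ((d.0 + b.0) | b.0)\{a} has moves --b--▸ q3, --b--▸ q4, --d--▸ q3
  q3 = (0 | b.0)\{a} has moves --b--▸ q5
  q4 = ((d.0 + b.0) | 0)\{a} has moves --b--▸ q5, --d--▸ q5
  q5 = (0 | 0)\{a} has moves deadlocked
Trace ⟨bd⟩ through P, begin at {p0}:
  after b @ step 1: {p1}
  after d @ step 2: {p3}
  ✓ P
Trace ⟨bd⟩ through Q, begin at {q0}:
  after b @ step 1: {q1}
  after d @ step 2: ∅  — Q cannot continue

bd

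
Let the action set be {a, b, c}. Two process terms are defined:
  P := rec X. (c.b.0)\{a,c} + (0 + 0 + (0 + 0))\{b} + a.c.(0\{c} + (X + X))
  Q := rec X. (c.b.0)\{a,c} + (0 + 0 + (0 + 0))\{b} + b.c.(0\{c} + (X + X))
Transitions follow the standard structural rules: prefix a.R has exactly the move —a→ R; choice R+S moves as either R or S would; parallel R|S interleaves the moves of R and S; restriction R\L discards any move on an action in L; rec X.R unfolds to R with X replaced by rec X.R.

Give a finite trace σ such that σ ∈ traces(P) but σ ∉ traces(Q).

LTS(P): 3 reachable states
  s0 = rec X. (c.b.0)\{a,c} + (0 + 0 + (0 + 0))\{b} + a.c.(0\{c} + (X + X)) | ··a··> s1
  s1 = c.(0\{c} + ((rec X. (c.b.0)\{a,c} + (0 + 0 + (0 + 0))\{b} + a.c.(0\{c} + (X + X))) + (rec X. (c.b.0)\{a,c} + (0 + 0 + (0 + 0))\{b} + a.c.(0\{c} + (X + X))))) | ··c··> s2
  s2 = 0\{c} + ((rec X. (c.b.0)\{a,c} + (0 + 0 + (0 + 0))\{b} + a.c.(0\{c} + (X + X))) + (rec X. (c.b.0)\{a,c} + (0 + 0 + (0 + 0))\{b} + a.c.(0\{c} + (X + X)))) | ··a··> s1
LTS(Q): 3 reachable states
  t0 = rec X. (c.b.0)\{a,c} + (0 + 0 + (0 + 0))\{b} + b.c.(0\{c} + (X + X)) | ··b··> t1
  t1 = c.(0\{c} + ((rec X. (c.b.0)\{a,c} + (0 + 0 + (0 + 0))\{b} + b.c.(0\{c} + (X + X))) + (rec X. (c.b.0)\{a,c} + (0 + 0 + (0 + 0))\{b} + b.c.(0\{c} + (X + X))))) | ··c··> t2
  t2 = 0\{c} + ((rec X. (c.b.0)\{a,c} + (0 + 0 + (0 + 0))\{b} + b.c.(0\{c} + (X + X))) + (rec X. (c.b.0)\{a,c} + (0 + 0 + (0 + 0))\{b} + b.c.(0\{c} + (X + X)))) | ··b··> t1
Trace ⟨a⟩ through P, begin at {s0}:
  step 1 (a): {s1}
  P completes σ.
Trace ⟨a⟩ through Q, begin at {t0}:
  step 1 (a): ∅  — Q cannot continue

a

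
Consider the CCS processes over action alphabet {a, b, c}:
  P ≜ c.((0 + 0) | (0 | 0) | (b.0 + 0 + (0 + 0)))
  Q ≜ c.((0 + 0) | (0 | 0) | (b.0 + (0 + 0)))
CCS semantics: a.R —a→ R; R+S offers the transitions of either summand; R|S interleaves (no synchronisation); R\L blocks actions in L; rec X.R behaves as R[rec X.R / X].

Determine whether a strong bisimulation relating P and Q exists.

bisimilar

LTS(P): 3 reachable states
  s0 = c.((0 + 0) | (0 | 0) | (b.0 + 0 + (0 + 0))) :: -c-> s1
  s1 = (0 + 0) | (0 | 0) | (b.0 + 0 + (0 + 0)) :: -b-> s2
  s2 = (0 + 0) | (0 | 0) | 0 :: stopped
LTS(Q): 3 reachable states
  t0 = c.((0 + 0) | (0 | 0) | (b.0 + (0 + 0))) :: -c-> t1
  t1 = (0 + 0) | (0 | 0) | (b.0 + (0 + 0)) :: -b-> t2
  t2 = (0 + 0) | (0 | 0) | 0 :: stopped
Bisimilarity quotient blocks:
  B0 = {s0, t0}
  B1 = {s1, t1}
  B2 = {s2, t2}
s0 ∈ B0, t0 ∈ B0 → same block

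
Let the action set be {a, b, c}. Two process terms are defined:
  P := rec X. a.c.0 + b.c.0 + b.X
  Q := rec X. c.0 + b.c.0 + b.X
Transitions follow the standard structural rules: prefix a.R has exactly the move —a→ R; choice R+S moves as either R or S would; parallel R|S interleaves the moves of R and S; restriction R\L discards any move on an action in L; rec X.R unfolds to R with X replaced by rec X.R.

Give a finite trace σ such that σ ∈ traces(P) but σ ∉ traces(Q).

Reachable graph of P (3 states):
  u0 = rec X. a.c.0 + b.c.0 + b.X | ··a··> u1, ··b··> u0, ··b··> u1
  u1 = c.0 | ··c··> u2
  u2 = 0 | (no moves)
Reachable graph of Q (3 states):
  v0 = rec X. c.0 + b.c.0 + b.X | ··b··> v0, ··b··> v1, ··c··> v2
  v1 = c.0 | ··c··> v2
  v2 = 0 | (no moves)
Run σ = ⟨a⟩ on P: start {u0}
  step 1 (a): {u1}
  P completes σ.
Run σ = ⟨a⟩ on Q: start {v0}
  step 1 (a): ∅  — Q cannot continue

a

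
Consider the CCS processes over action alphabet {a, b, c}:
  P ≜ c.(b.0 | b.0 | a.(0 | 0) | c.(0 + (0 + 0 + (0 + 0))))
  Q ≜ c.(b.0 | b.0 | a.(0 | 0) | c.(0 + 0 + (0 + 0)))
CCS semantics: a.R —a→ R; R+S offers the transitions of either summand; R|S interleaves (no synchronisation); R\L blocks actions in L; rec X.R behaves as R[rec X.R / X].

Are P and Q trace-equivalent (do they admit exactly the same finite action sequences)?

traces(P) = traces(Q)

LTS(P): 17 reachable states
  p0 = c.(b.0 | b.0 | a.(0 | 0) | c.(0 + (0 + 0 + (0 + 0)))) → =c=> p1
  p1 = b.0 | b.0 | a.(0 | 0) | c.(0 + (0 + 0 + (0 + 0))) → =a=> p2, =b=> p3, =b=> p4, =c=> p5
  p2 = b.0 | b.0 | (0 | 0) | c.(0 + (0 + 0 + (0 + 0))) → =b=> p6, =b=> p7, =c=> p8
  p3 = 0 | b.0 | a.(0 | 0) | c.(0 + (0 + 0 + (0 + 0))) → =a=> p6, =b=> p9, =c=> p10
  p4 = b.0 | 0 | a.(0 | 0) | c.(0 + (0 + 0 + (0 + 0))) → =a=> p7, =b=> p9, =c=> p11
  p5 = b.0 | b.0 | a.(0 | 0) | (0 + (0 + 0 + (0 + 0))) → =a=> p8, =b=> p10, =b=> p11
  p6 = 0 | b.0 | (0 | 0) | c.(0 + (0 + 0 + (0 + 0))) → =b=> p12, =c=> p13
  p7 = b.0 | 0 | (0 | 0) | c.(0 + (0 + 0 + (0 + 0))) → =b=> p12, =c=> p14
  p8 = b.0 | b.0 | (0 | 0) | (0 + (0 + 0 + (0 + 0))) → =b=> p13, =b=> p14
  p9 = 0 | 0 | a.(0 | 0) | c.(0 + (0 + 0 + (0 + 0))) → =a=> p12, =c=> p15
  p10 = 0 | b.0 | a.(0 | 0) | (0 + (0 + 0 + (0 + 0))) → =a=> p13, =b=> p15
  p11 = b.0 | 0 | a.(0 | 0) | (0 + (0 + 0 + (0 + 0))) → =a=> p14, =b=> p15
  p12 = 0 | 0 | (0 | 0) | c.(0 + (0 + 0 + (0 + 0))) → =c=> p16
  p13 = 0 | b.0 | (0 | 0) | (0 + (0 + 0 + (0 + 0))) → =b=> p16
  p14 = b.0 | 0 | (0 | 0) | (0 + (0 + 0 + (0 + 0))) → =b=> p16
  p15 = 0 | 0 | a.(0 | 0) | (0 + (0 + 0 + (0 + 0))) → =a=> p16
  p16 = 0 | 0 | (0 | 0) | (0 + (0 + 0 + (0 + 0))) → ∅
LTS(Q): 17 reachable states
  q0 = c.(b.0 | b.0 | a.(0 | 0) | c.(0 + 0 + (0 + 0))) → =c=> q1
  q1 = b.0 | b.0 | a.(0 | 0) | c.(0 + 0 + (0 + 0)) → =a=> q2, =b=> q3, =b=> q4, =c=> q5
  q2 = b.0 | b.0 | (0 | 0) | c.(0 + 0 + (0 + 0)) → =b=> q6, =b=> q7, =c=> q8
  q3 = 0 | b.0 | a.(0 | 0) | c.(0 + 0 + (0 + 0)) → =a=> q6, =b=> q9, =c=> q10
  q4 = b.0 | 0 | a.(0 | 0) | c.(0 + 0 + (0 + 0)) → =a=> q7, =b=> q9, =c=> q11
  q5 = b.0 | b.0 | a.(0 | 0) | (0 + 0 + (0 + 0)) → =a=> q8, =b=> q10, =b=> q11
  q6 = 0 | b.0 | (0 | 0) | c.(0 + 0 + (0 + 0)) → =b=> q12, =c=> q13
  q7 = b.0 | 0 | (0 | 0) | c.(0 + 0 + (0 + 0)) → =b=> q12, =c=> q14
  q8 = b.0 | b.0 | (0 | 0) | (0 + 0 + (0 + 0)) → =b=> q13, =b=> q14
  q9 = 0 | 0 | a.(0 | 0) | c.(0 + 0 + (0 + 0)) → =a=> q12, =c=> q15
  q10 = 0 | b.0 | a.(0 | 0) | (0 + 0 + (0 + 0)) → =a=> q13, =b=> q15
  q11 = b.0 | 0 | a.(0 | 0) | (0 + 0 + (0 + 0)) → =a=> q14, =b=> q15
  q12 = 0 | 0 | (0 | 0) | c.(0 + 0 + (0 + 0)) → =c=> q16
  q13 = 0 | b.0 | (0 | 0) | (0 + 0 + (0 + 0)) → =b=> q16
  q14 = b.0 | 0 | (0 | 0) | (0 + 0 + (0 + 0)) → =b=> q16
  q15 = 0 | 0 | a.(0 | 0) | (0 + 0 + (0 + 0)) → =a=> q16
  q16 = 0 | 0 | (0 | 0) | (0 + 0 + (0 + 0)) → ∅
Bisimilarity quotient blocks:
  B0 = {p0, q0}
  B1 = {p1, q1}
  B2 = {p5, q5}
  B3 = {p10, p11, q10, q11}
  B4 = {p15, q15}
  B5 = {p16, q16}
  B6 = {p13, p14, q13, q14}
  B7 = {p8, q8}
  B8 = {p3, p4, q3, q4}
  B9 = {p9, q9}
  B10 = {p12, q12}
  B11 = {p6, p7, q6, q7}
  B12 = {p2, q2}
p0 ∈ B0, q0 ∈ B0 → same block
Bisimilar ⇒ trace-equivalent.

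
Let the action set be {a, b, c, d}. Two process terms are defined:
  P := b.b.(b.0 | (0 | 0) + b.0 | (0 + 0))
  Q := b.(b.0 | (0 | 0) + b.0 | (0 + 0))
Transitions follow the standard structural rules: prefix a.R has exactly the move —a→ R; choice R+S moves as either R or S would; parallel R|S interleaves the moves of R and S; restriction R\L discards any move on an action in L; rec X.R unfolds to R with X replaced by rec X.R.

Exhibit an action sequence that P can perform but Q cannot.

bbb

LTS(P): 5 reachable states
  s0 = b.b.(b.0 | (0 | 0) + b.0 | (0 + 0)) | ··b··> s1
  s1 = b.(b.0 | (0 | 0) + b.0 | (0 + 0)) | ··b··> s2
  s2 = b.0 | (0 | 0) + b.0 | (0 + 0) | ··b··> s3, ··b··> s4
  s3 = 0 | (0 + 0) | ·
  s4 = 0 | (0 | 0) | ·
LTS(Q): 4 reachable states
  t0 = b.(b.0 | (0 | 0) + b.0 | (0 + 0)) | ··b··> t1
  t1 = b.0 | (0 | 0) + b.0 | (0 + 0) | ··b··> t2, ··b··> t3
  t2 = 0 | (0 + 0) | ·
  t3 = 0 | (0 | 0) | ·
Executing bbb from P (initial set {s0}):
  [1] b ⇒ {s1}
  [2] b ⇒ {s2}
  [3] b ⇒ {s3, s4}
  ✓ P
Executing bbb from Q (initial set {t0}):
  [1] b ⇒ {t1}
  [2] b ⇒ {t2, t3}
  [3] b ⇒ no successor for Q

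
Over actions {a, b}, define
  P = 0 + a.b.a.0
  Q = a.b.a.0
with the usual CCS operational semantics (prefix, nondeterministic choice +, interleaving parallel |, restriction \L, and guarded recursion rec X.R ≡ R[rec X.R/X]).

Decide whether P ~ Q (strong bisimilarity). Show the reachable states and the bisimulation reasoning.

P ~ Q

LTS(P): 4 reachable states
  u0 = 0 + a.b.a.0 ⊢ -a-> u1
  u1 = b.a.0 ⊢ -b-> u2
  u2 = a.0 ⊢ -a-> u3
  u3 = 0 ⊢ stopped
LTS(Q): 4 reachable states
  v0 = a.b.a.0 ⊢ -a-> v1
  v1 = b.a.0 ⊢ -b-> v2
  v2 = a.0 ⊢ -a-> v3
  v3 = 0 ⊢ stopped
Partition-refinement fixed point:
  B0 = {u0, v0}
  B1 = {u1, v1}
  B2 = {u2, v2}
  B3 = {u3, v3}
u0 ∈ B0, v0 ∈ B0 → same block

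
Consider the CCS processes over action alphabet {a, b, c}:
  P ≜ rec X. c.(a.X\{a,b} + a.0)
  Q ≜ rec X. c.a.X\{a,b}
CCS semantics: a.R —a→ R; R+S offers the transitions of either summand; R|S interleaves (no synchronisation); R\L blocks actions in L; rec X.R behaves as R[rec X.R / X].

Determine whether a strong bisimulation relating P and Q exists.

LTS(P): 5 reachable states
  p0 = rec X. c.(a.X\{a,b} + a.0) ⊢ -c-> p1
  p1 = a.(rec X. c.(a.X\{a,b} + a.0))\{a,b} + a.0 ⊢ -a-> p2, -a-> p3
  p2 = (rec X. c.(a.X\{a,b} + a.0))\{a,b} ⊢ -c-> p4
  p3 = 0 ⊢ stopped
  p4 = (a.(rec X. c.(a.X\{a,b} + a.0))\{a,b} + a.0)\{a,b} ⊢ stopped
LTS(Q): 4 reachable states
  q0 = rec X. c.a.X\{a,b} ⊢ -c-> q1
  q1 = a.(rec X. c.a.X\{a,b})\{a,b} ⊢ -a-> q2
  q2 = (rec X. c.a.X\{a,b})\{a,b} ⊢ -c-> q3
  q3 = (a.(rec X. c.a.X\{a,b})\{a,b})\{a,b} ⊢ stopped
Coarsest stable partition (strong bisimilarity classes):
  B0 = {p0}
  B1 = {p1}
  B2 = {p3, p4, q3}
  B3 = {p2, q2}
  B4 = {q0}
  B5 = {q1}
p0 ∈ B0, q0 ∈ B4 → different blocks

not bisimilar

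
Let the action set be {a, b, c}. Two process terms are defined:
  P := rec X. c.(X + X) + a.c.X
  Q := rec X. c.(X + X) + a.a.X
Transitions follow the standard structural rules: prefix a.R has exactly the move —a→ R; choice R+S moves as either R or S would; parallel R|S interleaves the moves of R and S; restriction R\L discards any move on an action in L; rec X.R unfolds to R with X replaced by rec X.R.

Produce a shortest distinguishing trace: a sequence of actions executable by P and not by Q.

LTS(P): 3 reachable states
  m0 = rec X. c.(X + X) + a.c.X has moves -a-> m1, -c-> m2
  m1 = c.(rec X. c.(X + X) + a.c.X) has moves -c-> m0
  m2 = (rec X. c.(X + X) + a.c.X) + (rec X. c.(X + X) + a.c.X) has moves -a-> m1, -c-> m2
LTS(Q): 3 reachable states
  n0 = rec X. c.(X + X) + a.a.X has moves -a-> n1, -c-> n2
  n1 = a.(rec X. c.(X + X) + a.a.X) has moves -a-> n0
  n2 = (rec X. c.(X + X) + a.a.X) + (rec X. c.(X + X) + a.a.X) has moves -a-> n1, -c-> n2
Run σ = ⟨ac⟩ on P: start {m0}
  [1] a ⇒ {m1}
  [2] c ⇒ {m0}
  — P admits the full trace.
Run σ = ⟨ac⟩ on Q: start {n0}
  [1] a ⇒ {n1}
  [2] c ⇒ ∅  — Q cannot continue

ac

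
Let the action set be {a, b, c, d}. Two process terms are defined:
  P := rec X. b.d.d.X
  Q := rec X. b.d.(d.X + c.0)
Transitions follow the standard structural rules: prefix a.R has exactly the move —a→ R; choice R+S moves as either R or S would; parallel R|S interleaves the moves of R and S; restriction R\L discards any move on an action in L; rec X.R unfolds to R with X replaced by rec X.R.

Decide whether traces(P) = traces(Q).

NO — witness ⟨bdc⟩

P's transition system — 3 states:
  s0 = rec X. b.d.d.X has moves --b--▸ s1
  s1 = d.d.(rec X. b.d.d.X) has moves --d--▸ s2
  s2 = d.(rec X. b.d.d.X) has moves --d--▸ s0
Q's transition system — 4 states:
  t0 = rec X. b.d.(d.X + c.0) has moves --b--▸ t1
  t1 = d.(d.(rec X. b.d.(d.X + c.0)) + c.0) has moves --d--▸ t2
  t2 = d.(rec X. b.d.(d.X + c.0)) + c.0 has moves --c--▸ t3, --d--▸ t0
  t3 = 0 has moves ·
Executing bdc from Q (initial set {t0}):
  after b @ step 1: {t1}
  after d @ step 2: {t2}
  after c @ step 3: {t3}
  ✓ Q
Executing bdc from P (initial set {s0}):
  after b @ step 1: {s1}
  after d @ step 2: {s2}
  after c @ step 3: no successor for P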